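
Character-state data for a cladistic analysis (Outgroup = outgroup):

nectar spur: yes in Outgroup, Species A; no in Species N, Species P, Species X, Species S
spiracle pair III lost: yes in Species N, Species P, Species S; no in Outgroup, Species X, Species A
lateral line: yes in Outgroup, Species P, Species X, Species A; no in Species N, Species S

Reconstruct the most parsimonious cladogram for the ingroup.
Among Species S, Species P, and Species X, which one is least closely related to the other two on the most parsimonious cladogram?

Character polarity is set by the outgroup: the derived state is whichever differs from the outgroup's state, so for nectar spur, lateral line the derived state is 'no', and for the remaining characters it is 'yes'.
nectar spur: derived state 'no' in Species N, Species P, Species S, and Species X only — synapomorphy for {Species N, Species P, Species S, Species X}.
spiracle pair III lost (derived state 'yes') is shared by Species N, Species P, and Species S — a synapomorphy uniting that clade.
Only Species N and Species S show the derived state 'no' for lateral line, supporting them as a clade.
Most parsimonious ingroup topology: ((((Species S,Species N),Species P),Species X),Species A).
Species S and Species P share a more recent common ancestor with each other than either does with Species X, so Species X is the least closely related of the three.

Species X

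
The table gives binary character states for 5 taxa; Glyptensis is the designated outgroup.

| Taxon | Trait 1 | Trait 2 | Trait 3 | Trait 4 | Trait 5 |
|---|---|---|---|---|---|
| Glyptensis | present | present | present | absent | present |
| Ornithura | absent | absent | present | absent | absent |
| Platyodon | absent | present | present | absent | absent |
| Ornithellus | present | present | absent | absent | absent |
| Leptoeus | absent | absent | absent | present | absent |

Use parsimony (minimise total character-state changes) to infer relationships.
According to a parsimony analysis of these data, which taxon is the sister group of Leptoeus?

Character polarity is set by the outgroup: the derived state is whichever differs from the outgroup's state, so for Trait 1, Trait 2, Trait 3, Trait 5 the derived state is 'absent', and for the remaining characters it is 'present'.
Trait 1: derived state 'absent' in Leptoeus, Ornithura, and Platyodon only — synapomorphy for {Leptoeus, Ornithura, Platyodon}.
Trait 2: derived state 'absent' in Leptoeus and Ornithura only — synapomorphy for {Leptoeus, Ornithura}.
Trait 3 groups Leptoeus and Ornithellus, which is incompatible with the clades supported by the remaining characters; treating it as convergent (homoplasy) costs fewer steps than any alternative tree.
Trait 4 (derived state 'present') is unique to Leptoeus (autapomorphy; uninformative for grouping).
Trait 5 (derived state 'absent') is shared by all ingroup taxa — unites the whole ingroup.
Most parsimonious ingroup topology: (((Ornithura,Leptoeus),Platyodon),Ornithellus).
Leptoeus and Ornithura form a cherry on this tree, so they are sister taxa.

Ornithura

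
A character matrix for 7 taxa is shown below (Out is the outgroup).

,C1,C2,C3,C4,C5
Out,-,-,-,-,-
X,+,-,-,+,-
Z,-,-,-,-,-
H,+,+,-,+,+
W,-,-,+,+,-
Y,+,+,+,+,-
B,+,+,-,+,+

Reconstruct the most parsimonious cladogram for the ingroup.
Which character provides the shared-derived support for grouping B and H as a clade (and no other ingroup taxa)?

C5

The outgroup has state '-' for every character, so '+' is the derived state throughout.
C1 (derived state '+') is shared by B, H, X, and Y — a synapomorphy uniting that clade.
Only B, H, and Y show the derived state '+' for C2, supporting them as a clade.
C3 (state '+') occurs in W and Y but conflicts with the nesting implied by the other characters — most parsimoniously interpreted as homoplasy.
Only B, H, W, X, and Y show the derived state '+' for C4, supporting them as a clade.
C5 (derived state '+') is shared by B and H — a synapomorphy uniting that clade.
Most parsimonious ingroup topology: (((X,((H,B),Y)),W),Z).
The clade {B, H} is supported by C5: its derived state '+' occurs in exactly those taxa and in no other taxon (including the outgroup).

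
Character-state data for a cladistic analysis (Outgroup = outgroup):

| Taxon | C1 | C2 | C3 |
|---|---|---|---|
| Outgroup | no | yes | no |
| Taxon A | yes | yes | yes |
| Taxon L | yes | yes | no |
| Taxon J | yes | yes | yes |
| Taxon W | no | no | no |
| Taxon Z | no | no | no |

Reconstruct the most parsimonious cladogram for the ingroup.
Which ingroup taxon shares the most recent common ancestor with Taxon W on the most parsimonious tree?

Taxon Z

Character polarity is set by the outgroup: the derived state is whichever differs from the outgroup's state, so for C2 the derived state is 'no', and for the remaining characters it is 'yes'.
Only Taxon A, Taxon J, and Taxon L show the derived state 'yes' for C1, supporting them as a clade.
Only Taxon W and Taxon Z show the derived state 'no' for C2, supporting them as a clade.
C3 (derived state 'yes') is shared by Taxon A and Taxon J — a synapomorphy uniting that clade.
Most parsimonious ingroup topology: (((Taxon A,Taxon J),Taxon L),(Taxon W,Taxon Z)).
Taxon W and Taxon Z form a cherry on this tree, so they are sister taxa.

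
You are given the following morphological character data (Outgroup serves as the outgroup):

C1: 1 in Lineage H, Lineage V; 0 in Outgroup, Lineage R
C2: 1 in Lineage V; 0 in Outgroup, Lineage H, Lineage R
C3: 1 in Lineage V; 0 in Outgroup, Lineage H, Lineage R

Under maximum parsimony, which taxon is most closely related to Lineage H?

Lineage V

The outgroup has state '0' for every character, so '1' is the derived state throughout.
C1: derived state '1' in Lineage H and Lineage V only — synapomorphy for {Lineage H, Lineage V}.
C2 (derived state '1') is unique to Lineage V (autapomorphy; uninformative for grouping).
C3: derived state '1' in Lineage V only — an autapomorphy, so it tells us nothing about relationships among taxa.
Most parsimonious ingroup topology: ((Lineage H,Lineage V),Lineage R).
Lineage H and Lineage V form a cherry on this tree, so they are sister taxa.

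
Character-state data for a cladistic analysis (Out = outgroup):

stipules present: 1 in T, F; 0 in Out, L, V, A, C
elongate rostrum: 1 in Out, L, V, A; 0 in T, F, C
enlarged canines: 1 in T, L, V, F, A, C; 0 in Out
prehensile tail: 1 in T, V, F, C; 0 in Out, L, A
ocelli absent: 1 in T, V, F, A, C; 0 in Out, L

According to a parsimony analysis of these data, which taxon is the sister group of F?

Character polarity is set by the outgroup: the derived state is whichever differs from the outgroup's state, so for elongate rostrum the derived state is '0', and for the remaining characters it is '1'.
stipules present (derived state '1') is shared by F and T — a synapomorphy uniting that clade.
Only C, F, and T show the derived state '0' for elongate rostrum, supporting them as a clade.
All ingroup taxa share the derived state '1' for enlarged canines; it defines the ingroup but does not resolve relationships within it.
prehensile tail: derived state '1' in C, F, T, and V only — synapomorphy for {C, F, T, V}.
Only A, C, F, T, and V show the derived state '1' for ocelli absent, supporting them as a clade.
Most parsimonious ingroup topology: (((((T,F),C),V),A),L).
F and T form a cherry on this tree, so they are sister taxa.

T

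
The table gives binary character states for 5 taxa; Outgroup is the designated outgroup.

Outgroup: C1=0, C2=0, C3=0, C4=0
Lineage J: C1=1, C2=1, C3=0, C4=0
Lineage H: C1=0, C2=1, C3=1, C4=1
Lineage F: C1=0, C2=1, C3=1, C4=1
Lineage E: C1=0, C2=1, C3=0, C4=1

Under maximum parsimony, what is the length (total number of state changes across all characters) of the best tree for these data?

4

The outgroup has state '0' for every character, so '1' is the derived state throughout.
C1 (derived state '1') is unique to Lineage J (autapomorphy; uninformative for grouping).
C2 (derived state '1') is shared by all ingroup taxa — unites the whole ingroup.
C3: derived state '1' in Lineage F and Lineage H only — synapomorphy for {Lineage F, Lineage H}.
C4 (derived state '1') is shared by Lineage E, Lineage F, and Lineage H — a synapomorphy uniting that clade.
Most parsimonious ingroup topology: (Lineage J,((Lineage H,Lineage F),Lineage E)).
Changes per character on this tree: C1: 1; C2: 1; C3: 1; C4: 1.
Total = 4.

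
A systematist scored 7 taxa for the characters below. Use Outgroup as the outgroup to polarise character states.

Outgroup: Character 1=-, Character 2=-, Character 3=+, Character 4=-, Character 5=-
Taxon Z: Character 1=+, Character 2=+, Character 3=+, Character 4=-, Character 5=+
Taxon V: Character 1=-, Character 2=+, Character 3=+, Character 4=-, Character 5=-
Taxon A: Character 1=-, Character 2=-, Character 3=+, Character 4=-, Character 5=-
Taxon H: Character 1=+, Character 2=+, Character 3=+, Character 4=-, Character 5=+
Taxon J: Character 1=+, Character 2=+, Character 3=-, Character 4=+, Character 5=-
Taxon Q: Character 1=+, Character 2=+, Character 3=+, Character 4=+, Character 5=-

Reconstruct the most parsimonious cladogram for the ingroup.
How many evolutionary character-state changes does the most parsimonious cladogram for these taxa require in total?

5

Character polarity is set by the outgroup: the derived state is whichever differs from the outgroup's state, so for Character 3 the derived state is '-', and for the remaining characters it is '+'.
Character 1 (derived state '+') is shared by Taxon H, Taxon J, Taxon Q, and Taxon Z — a synapomorphy uniting that clade.
Only Taxon H, Taxon J, Taxon Q, Taxon V, and Taxon Z show the derived state '+' for Character 2, supporting them as a clade.
Character 3 (derived state '-') is unique to Taxon J (autapomorphy; uninformative for grouping).
Character 4: derived state '+' in Taxon J and Taxon Q only — synapomorphy for {Taxon J, Taxon Q}.
Character 5 (derived state '+') is shared by Taxon H and Taxon Z — a synapomorphy uniting that clade.
Most parsimonious ingroup topology: ((((Taxon Z,Taxon H),(Taxon J,Taxon Q)),Taxon V),Taxon A).
Changes per character on this tree: Character 1: 1; Character 2: 1; Character 3: 1; Character 4: 1; Character 5: 1.
Total = 5.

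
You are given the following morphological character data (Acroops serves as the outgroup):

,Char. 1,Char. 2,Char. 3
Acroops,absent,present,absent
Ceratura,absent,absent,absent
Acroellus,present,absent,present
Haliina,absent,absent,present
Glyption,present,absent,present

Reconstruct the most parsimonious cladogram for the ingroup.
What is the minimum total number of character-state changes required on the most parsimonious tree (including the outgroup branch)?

Character polarity is set by the outgroup: the derived state is whichever differs from the outgroup's state, so for Char. 2 the derived state is 'absent', and for the remaining characters it is 'present'.
Char. 1 (derived state 'present') is shared by Acroellus and Glyption — a synapomorphy uniting that clade.
Char. 2 (derived state 'absent') is shared by all ingroup taxa — unites the whole ingroup.
Char. 3 (derived state 'present') is shared by Acroellus, Glyption, and Haliina — a synapomorphy uniting that clade.
Most parsimonious ingroup topology: (((Acroellus,Glyption),Haliina),Ceratura).
Changes per character on this tree: Char. 1: 1; Char. 2: 1; Char. 3: 1.
Total = 3.

3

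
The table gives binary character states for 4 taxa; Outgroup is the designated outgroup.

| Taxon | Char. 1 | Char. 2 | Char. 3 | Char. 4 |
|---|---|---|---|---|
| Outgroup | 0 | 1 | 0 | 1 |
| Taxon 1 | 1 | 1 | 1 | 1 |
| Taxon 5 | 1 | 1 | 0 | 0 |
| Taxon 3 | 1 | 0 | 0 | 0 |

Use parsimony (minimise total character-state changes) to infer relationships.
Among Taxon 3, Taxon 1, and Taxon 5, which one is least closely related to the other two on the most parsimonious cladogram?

Taxon 1

Character polarity is set by the outgroup: the derived state is whichever differs from the outgroup's state, so for Char. 2, Char. 4 the derived state is '0', and for the remaining characters it is '1'.
Char. 1 (derived state '1') is shared by all ingroup taxa — unites the whole ingroup.
Char. 2 (derived state '0') is unique to Taxon 3 (autapomorphy; uninformative for grouping).
Char. 3: derived state '1' in Taxon 1 only — an autapomorphy, so it tells us nothing about relationships among taxa.
Only Taxon 3 and Taxon 5 show the derived state '0' for Char. 4, supporting them as a clade.
Most parsimonious ingroup topology: (Taxon 1,(Taxon 5,Taxon 3)).
Taxon 3 and Taxon 5 share a more recent common ancestor with each other than either does with Taxon 1, so Taxon 1 is the least closely related of the three.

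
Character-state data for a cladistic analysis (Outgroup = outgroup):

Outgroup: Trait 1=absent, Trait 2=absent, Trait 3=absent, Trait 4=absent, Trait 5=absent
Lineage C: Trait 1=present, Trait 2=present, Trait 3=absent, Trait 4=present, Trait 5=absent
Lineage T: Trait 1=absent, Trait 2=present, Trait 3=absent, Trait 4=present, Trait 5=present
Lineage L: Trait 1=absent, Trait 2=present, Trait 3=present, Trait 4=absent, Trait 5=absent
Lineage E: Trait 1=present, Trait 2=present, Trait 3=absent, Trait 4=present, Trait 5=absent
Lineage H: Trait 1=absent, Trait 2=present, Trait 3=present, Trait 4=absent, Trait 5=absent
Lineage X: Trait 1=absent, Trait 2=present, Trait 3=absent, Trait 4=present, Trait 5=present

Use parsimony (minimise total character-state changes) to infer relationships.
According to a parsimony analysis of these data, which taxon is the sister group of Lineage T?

Lineage X

The outgroup has state 'absent' for every character, so 'present' is the derived state throughout.
Trait 1: derived state 'present' in Lineage C and Lineage E only — synapomorphy for {Lineage C, Lineage E}.
Trait 2 (derived state 'present') is shared by all ingroup taxa — unites the whole ingroup.
Only Lineage H and Lineage L show the derived state 'present' for Trait 3, supporting them as a clade.
Trait 4: derived state 'present' in Lineage C, Lineage E, Lineage T, and Lineage X only — synapomorphy for {Lineage C, Lineage E, Lineage T, Lineage X}.
Trait 5 (derived state 'present') is shared by Lineage T and Lineage X — a synapomorphy uniting that clade.
Most parsimonious ingroup topology: (((Lineage C,Lineage E),(Lineage T,Lineage X)),(Lineage L,Lineage H)).
Lineage T and Lineage X form a cherry on this tree, so they are sister taxa.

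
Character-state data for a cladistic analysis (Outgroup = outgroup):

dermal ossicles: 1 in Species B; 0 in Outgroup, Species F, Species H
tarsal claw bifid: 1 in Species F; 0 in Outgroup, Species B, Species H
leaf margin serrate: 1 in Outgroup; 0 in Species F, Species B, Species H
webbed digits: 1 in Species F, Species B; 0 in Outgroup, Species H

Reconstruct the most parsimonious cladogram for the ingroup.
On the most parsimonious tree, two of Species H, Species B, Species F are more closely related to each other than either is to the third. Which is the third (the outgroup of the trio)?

Character polarity is set by the outgroup: the derived state is whichever differs from the outgroup's state, so for leaf margin serrate the derived state is '0', and for the remaining characters it is '1'.
dermal ossicles: derived state '1' in Species B only — an autapomorphy, so it tells us nothing about relationships among taxa.
tarsal claw bifid: derived state '1' in Species F only — an autapomorphy, so it tells us nothing about relationships among taxa.
All ingroup taxa share the derived state '0' for leaf margin serrate; it defines the ingroup but does not resolve relationships within it.
webbed digits (derived state '1') is shared by Species B and Species F — a synapomorphy uniting that clade.
Most parsimonious ingroup topology: ((Species F,Species B),Species H).
Species F and Species B share a more recent common ancestor with each other than either does with Species H, so Species H is the least closely related of the three.

Species H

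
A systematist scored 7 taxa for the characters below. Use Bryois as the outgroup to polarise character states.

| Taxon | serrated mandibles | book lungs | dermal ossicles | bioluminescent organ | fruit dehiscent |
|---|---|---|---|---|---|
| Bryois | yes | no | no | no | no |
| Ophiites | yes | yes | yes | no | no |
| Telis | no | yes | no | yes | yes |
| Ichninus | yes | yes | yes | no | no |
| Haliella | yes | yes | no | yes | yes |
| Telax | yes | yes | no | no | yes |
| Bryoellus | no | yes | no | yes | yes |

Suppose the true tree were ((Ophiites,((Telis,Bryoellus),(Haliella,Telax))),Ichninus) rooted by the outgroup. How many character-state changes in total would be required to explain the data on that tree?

Map each character onto ((Ophiites,((Telis,Bryoellus),(Haliella,Telax))),Ichninus) (rooted by Bryois) and count the minimum state changes it requires (Fitch parsimony):
serrated mandibles: 1; book lungs: 1; dermal ossicles: 2; bioluminescent organ: 2; fruit dehiscent: 1.
Total tree length = 7.

7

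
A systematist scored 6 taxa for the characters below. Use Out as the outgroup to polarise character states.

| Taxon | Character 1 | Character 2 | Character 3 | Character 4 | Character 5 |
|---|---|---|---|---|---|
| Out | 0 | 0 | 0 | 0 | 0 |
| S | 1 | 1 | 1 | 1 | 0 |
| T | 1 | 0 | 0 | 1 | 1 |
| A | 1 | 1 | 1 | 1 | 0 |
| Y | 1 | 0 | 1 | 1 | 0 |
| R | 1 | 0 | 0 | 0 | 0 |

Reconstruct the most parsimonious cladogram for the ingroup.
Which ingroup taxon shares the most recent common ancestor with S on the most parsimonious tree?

The outgroup has state '0' for every character, so '1' is the derived state throughout.
Character 1 (derived state '1') is shared by all ingroup taxa — unites the whole ingroup.
Character 2: derived state '1' in A and S only — synapomorphy for {A, S}.
Character 3: derived state '1' in A, S, and Y only — synapomorphy for {A, S, Y}.
Character 4: derived state '1' in A, S, T, and Y only — synapomorphy for {A, S, T, Y}.
Character 5: derived state '1' in T only — an autapomorphy, so it tells us nothing about relationships among taxa.
Most parsimonious ingroup topology: ((((S,A),Y),T),R).
S and A form a cherry on this tree, so they are sister taxa.

A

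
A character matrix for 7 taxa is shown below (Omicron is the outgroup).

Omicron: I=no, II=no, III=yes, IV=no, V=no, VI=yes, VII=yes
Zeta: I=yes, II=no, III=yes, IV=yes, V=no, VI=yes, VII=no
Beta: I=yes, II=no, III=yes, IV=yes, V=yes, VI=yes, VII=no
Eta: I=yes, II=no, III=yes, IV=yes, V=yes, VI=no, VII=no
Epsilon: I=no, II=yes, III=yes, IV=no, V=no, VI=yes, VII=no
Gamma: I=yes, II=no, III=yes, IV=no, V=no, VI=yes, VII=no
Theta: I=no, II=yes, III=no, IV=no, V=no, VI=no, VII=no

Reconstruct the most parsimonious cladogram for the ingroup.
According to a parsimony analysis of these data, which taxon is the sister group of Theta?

Character polarity is set by the outgroup: the derived state is whichever differs from the outgroup's state, so for III, VI, VII the derived state is 'no', and for the remaining characters it is 'yes'.
Only Beta, Eta, Gamma, and Zeta show the derived state 'yes' for I, supporting them as a clade.
Only Epsilon and Theta show the derived state 'yes' for II, supporting them as a clade.
III (derived state 'no') is unique to Theta (autapomorphy; uninformative for grouping).
IV: derived state 'yes' in Beta, Eta, and Zeta only — synapomorphy for {Beta, Eta, Zeta}.
V (derived state 'yes') is shared by Beta and Eta — a synapomorphy uniting that clade.
VI groups Eta and Theta, which is incompatible with the clades supported by the remaining characters; treating it as convergent (homoplasy) costs fewer steps than any alternative tree.
VII (derived state 'no') is shared by all ingroup taxa — unites the whole ingroup.
Most parsimonious ingroup topology: (((Zeta,(Beta,Eta)),Gamma),(Epsilon,Theta)).
Theta and Epsilon form a cherry on this tree, so they are sister taxa.

Epsilon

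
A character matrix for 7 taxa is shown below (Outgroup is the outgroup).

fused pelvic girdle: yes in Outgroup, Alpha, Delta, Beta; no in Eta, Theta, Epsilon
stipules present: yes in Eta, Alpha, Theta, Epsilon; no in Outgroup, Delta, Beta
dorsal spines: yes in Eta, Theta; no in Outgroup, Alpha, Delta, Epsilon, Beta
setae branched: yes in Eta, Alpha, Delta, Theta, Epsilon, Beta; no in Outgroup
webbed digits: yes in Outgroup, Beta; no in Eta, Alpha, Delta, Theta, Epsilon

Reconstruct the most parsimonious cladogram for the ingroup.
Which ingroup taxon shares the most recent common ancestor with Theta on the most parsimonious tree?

Character polarity is set by the outgroup: the derived state is whichever differs from the outgroup's state, so for fused pelvic girdle, webbed digits the derived state is 'no', and for the remaining characters it is 'yes'.
Only Epsilon, Eta, and Theta show the derived state 'no' for fused pelvic girdle, supporting them as a clade.
Only Alpha, Epsilon, Eta, and Theta show the derived state 'yes' for stipules present, supporting them as a clade.
dorsal spines: derived state 'yes' in Eta and Theta only — synapomorphy for {Eta, Theta}.
All ingroup taxa share the derived state 'yes' for setae branched; it defines the ingroup but does not resolve relationships within it.
Only Alpha, Delta, Epsilon, Eta, and Theta show the derived state 'no' for webbed digits, supporting them as a clade.
Most parsimonious ingroup topology: (((((Eta,Theta),Epsilon),Alpha),Delta),Beta).
Theta and Eta form a cherry on this tree, so they are sister taxa.

Eta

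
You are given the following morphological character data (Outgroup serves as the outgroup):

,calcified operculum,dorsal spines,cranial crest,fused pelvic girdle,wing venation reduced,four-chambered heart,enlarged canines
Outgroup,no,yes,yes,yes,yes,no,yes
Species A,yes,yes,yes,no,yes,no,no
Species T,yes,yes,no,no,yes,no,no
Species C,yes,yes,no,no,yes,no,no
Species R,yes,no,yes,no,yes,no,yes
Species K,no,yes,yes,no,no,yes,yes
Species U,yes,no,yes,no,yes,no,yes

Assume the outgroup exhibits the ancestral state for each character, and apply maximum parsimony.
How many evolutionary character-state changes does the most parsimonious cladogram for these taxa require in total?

7

Character polarity is set by the outgroup: the derived state is whichever differs from the outgroup's state, so for dorsal spines, cranial crest, fused pelvic girdle, wing venation reduced, enlarged canines the derived state is 'no', and for the remaining characters it is 'yes'.
calcified operculum: derived state 'yes' in Species A, Species C, Species R, Species T, and Species U only — synapomorphy for {Species A, Species C, Species R, Species T, Species U}.
dorsal spines (derived state 'no') is shared by Species R and Species U — a synapomorphy uniting that clade.
cranial crest: derived state 'no' in Species C and Species T only — synapomorphy for {Species C, Species T}.
fused pelvic girdle (derived state 'no') is shared by all ingroup taxa — unites the whole ingroup.
wing venation reduced (derived state 'no') is unique to Species K (autapomorphy; uninformative for grouping).
four-chambered heart (derived state 'yes') is unique to Species K (autapomorphy; uninformative for grouping).
enlarged canines (derived state 'no') is shared by Species A, Species C, and Species T — a synapomorphy uniting that clade.
Most parsimonious ingroup topology: (((Species A,(Species T,Species C)),(Species R,Species U)),Species K).
Changes per character on this tree: calcified operculum: 1; dorsal spines: 1; cranial crest: 1; fused pelvic girdle: 1; wing venation reduced: 1; four-chambered heart: 1; enlarged canines: 1.
Total = 7.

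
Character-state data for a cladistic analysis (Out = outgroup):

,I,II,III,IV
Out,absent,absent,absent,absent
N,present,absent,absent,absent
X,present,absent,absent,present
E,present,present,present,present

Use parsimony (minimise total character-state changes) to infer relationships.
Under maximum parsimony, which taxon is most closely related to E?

The outgroup has state 'absent' for every character, so 'present' is the derived state throughout.
I (derived state 'present') is shared by all ingroup taxa — unites the whole ingroup.
II (derived state 'present') is unique to E (autapomorphy; uninformative for grouping).
III: derived state 'present' in E only — an autapomorphy, so it tells us nothing about relationships among taxa.
IV: derived state 'present' in E and X only — synapomorphy for {E, X}.
Most parsimonious ingroup topology: (N,(X,E)).
E and X form a cherry on this tree, so they are sister taxa.

X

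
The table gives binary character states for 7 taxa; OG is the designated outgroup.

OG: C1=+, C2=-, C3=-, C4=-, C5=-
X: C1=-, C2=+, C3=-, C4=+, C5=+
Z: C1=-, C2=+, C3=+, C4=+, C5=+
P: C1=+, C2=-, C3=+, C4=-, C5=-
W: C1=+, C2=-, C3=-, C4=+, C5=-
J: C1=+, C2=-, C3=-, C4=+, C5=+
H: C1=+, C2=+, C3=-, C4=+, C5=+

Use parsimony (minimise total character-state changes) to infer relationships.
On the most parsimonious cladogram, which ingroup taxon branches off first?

Character polarity is set by the outgroup: the derived state is whichever differs from the outgroup's state, so for C1 the derived state is '-', and for the remaining characters it is '+'.
C1 (derived state '-') is shared by X and Z — a synapomorphy uniting that clade.
C2 (derived state '+') is shared by H, X, and Z — a synapomorphy uniting that clade.
C3 (state '+') occurs in P and Z but conflicts with the nesting implied by the other characters — most parsimoniously interpreted as homoplasy.
Only H, J, W, X, and Z show the derived state '+' for C4, supporting them as a clade.
Only H, J, X, and Z show the derived state '+' for C5, supporting them as a clade.
Most parsimonious ingroup topology: (((((X,Z),H),J),W),P).
P is sister to the clade containing all other ingroup taxa, so it is the earliest-diverging (most basal) ingroup lineage.

P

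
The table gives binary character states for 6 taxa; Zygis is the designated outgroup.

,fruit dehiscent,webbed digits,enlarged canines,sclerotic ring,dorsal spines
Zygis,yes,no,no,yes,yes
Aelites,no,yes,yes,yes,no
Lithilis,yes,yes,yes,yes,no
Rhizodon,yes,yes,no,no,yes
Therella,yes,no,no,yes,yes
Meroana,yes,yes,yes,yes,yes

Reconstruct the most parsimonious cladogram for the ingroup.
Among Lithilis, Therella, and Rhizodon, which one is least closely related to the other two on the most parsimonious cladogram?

Therella

Character polarity is set by the outgroup: the derived state is whichever differs from the outgroup's state, so for fruit dehiscent, sclerotic ring, dorsal spines the derived state is 'no', and for the remaining characters it is 'yes'.
fruit dehiscent (derived state 'no') is unique to Aelites (autapomorphy; uninformative for grouping).
webbed digits: derived state 'yes' in Aelites, Lithilis, Meroana, and Rhizodon only — synapomorphy for {Aelites, Lithilis, Meroana, Rhizodon}.
enlarged canines: derived state 'yes' in Aelites, Lithilis, and Meroana only — synapomorphy for {Aelites, Lithilis, Meroana}.
sclerotic ring: derived state 'no' in Rhizodon only — an autapomorphy, so it tells us nothing about relationships among taxa.
Only Aelites and Lithilis show the derived state 'no' for dorsal spines, supporting them as a clade.
Most parsimonious ingroup topology: ((((Aelites,Lithilis),Meroana),Rhizodon),Therella).
Lithilis and Rhizodon share a more recent common ancestor with each other than either does with Therella, so Therella is the least closely related of the three.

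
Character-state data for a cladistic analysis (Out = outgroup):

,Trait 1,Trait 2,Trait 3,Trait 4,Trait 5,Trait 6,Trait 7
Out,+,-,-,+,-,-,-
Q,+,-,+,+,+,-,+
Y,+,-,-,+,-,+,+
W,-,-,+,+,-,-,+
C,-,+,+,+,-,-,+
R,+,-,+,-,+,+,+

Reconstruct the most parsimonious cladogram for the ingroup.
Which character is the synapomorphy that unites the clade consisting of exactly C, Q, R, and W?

Character polarity is set by the outgroup: the derived state is whichever differs from the outgroup's state, so for Trait 1, Trait 4 the derived state is '-', and for the remaining characters it is '+'.
Trait 1 (derived state '-') is shared by C and W — a synapomorphy uniting that clade.
Trait 2: derived state '+' in C only — an autapomorphy, so it tells us nothing about relationships among taxa.
Only C, Q, R, and W show the derived state '+' for Trait 3, supporting them as a clade.
Trait 4 (derived state '-') is unique to R (autapomorphy; uninformative for grouping).
Trait 5: derived state '+' in Q and R only — synapomorphy for {Q, R}.
Trait 6 groups R and Y, which is incompatible with the clades supported by the remaining characters; treating it as convergent (homoplasy) costs fewer steps than any alternative tree.
Trait 7 (derived state '+') is shared by all ingroup taxa — unites the whole ingroup.
Most parsimonious ingroup topology: (((Q,R),(W,C)),Y).
The clade {C, Q, R, W} is supported by Trait 3: its derived state '+' occurs in exactly those taxa and in no other taxon (including the outgroup).

Trait 3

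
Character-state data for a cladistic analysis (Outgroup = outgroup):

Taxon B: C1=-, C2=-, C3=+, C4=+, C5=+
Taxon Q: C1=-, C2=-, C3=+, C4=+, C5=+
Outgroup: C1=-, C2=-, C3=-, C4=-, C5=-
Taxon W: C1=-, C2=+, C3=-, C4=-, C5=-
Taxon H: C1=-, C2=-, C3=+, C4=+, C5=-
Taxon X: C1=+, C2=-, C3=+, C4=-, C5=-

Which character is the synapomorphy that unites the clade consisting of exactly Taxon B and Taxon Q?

C5

The outgroup has state '-' for every character, so '+' is the derived state throughout.
C1: derived state '+' in Taxon X only — an autapomorphy, so it tells us nothing about relationships among taxa.
C2: derived state '+' in Taxon W only — an autapomorphy, so it tells us nothing about relationships among taxa.
C3: derived state '+' in Taxon B, Taxon H, Taxon Q, and Taxon X only — synapomorphy for {Taxon B, Taxon H, Taxon Q, Taxon X}.
C4: derived state '+' in Taxon B, Taxon H, and Taxon Q only — synapomorphy for {Taxon B, Taxon H, Taxon Q}.
C5 (derived state '+') is shared by Taxon B and Taxon Q — a synapomorphy uniting that clade.
Most parsimonious ingroup topology: ((((Taxon B,Taxon Q),Taxon H),Taxon X),Taxon W).
The clade {Taxon B, Taxon Q} is supported by C5: its derived state '+' occurs in exactly those taxa and in no other taxon (including the outgroup).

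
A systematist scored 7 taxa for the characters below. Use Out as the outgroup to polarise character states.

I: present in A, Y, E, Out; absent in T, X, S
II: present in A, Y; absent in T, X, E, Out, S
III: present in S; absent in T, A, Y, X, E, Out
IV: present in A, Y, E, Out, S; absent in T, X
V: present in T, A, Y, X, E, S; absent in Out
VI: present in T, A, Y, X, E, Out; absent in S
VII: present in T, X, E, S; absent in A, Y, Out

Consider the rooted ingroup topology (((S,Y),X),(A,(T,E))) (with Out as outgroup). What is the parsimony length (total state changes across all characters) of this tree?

Map each character onto (((S,Y),X),(A,(T,E))) (rooted by Out) and count the minimum state changes it requires (Fitch parsimony):
I: 3; II: 2; III: 1; IV: 2; V: 1; VI: 1; VII: 3.
Total tree length = 13.

13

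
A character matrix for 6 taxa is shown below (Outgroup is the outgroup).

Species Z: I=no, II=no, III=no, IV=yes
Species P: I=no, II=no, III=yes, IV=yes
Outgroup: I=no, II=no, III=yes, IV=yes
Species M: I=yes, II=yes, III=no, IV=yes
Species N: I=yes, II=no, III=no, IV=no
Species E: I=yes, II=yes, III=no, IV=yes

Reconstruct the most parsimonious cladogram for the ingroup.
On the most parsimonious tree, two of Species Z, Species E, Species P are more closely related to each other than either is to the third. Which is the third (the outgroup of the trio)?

Species P

Character polarity is set by the outgroup: the derived state is whichever differs from the outgroup's state, so for III, IV the derived state is 'no', and for the remaining characters it is 'yes'.
Only Species E, Species M, and Species N show the derived state 'yes' for I, supporting them as a clade.
II: derived state 'yes' in Species E and Species M only — synapomorphy for {Species E, Species M}.
III (derived state 'no') is shared by Species E, Species M, Species N, and Species Z — a synapomorphy uniting that clade.
IV (derived state 'no') is unique to Species N (autapomorphy; uninformative for grouping).
Most parsimonious ingroup topology: ((((Species E,Species M),Species N),Species Z),Species P).
Species E and Species Z share a more recent common ancestor with each other than either does with Species P, so Species P is the least closely related of the three.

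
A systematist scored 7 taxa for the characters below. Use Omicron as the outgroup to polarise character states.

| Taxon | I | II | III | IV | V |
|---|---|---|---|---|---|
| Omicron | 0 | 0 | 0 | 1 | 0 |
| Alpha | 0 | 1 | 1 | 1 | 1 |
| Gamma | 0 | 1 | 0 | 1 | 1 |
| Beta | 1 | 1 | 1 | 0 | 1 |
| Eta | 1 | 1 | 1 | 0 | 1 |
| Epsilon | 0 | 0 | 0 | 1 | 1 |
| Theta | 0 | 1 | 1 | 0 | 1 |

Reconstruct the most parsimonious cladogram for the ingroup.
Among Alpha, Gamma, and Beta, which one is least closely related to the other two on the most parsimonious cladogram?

Gamma

Character polarity is set by the outgroup: the derived state is whichever differs from the outgroup's state, so for IV the derived state is '0', and for the remaining characters it is '1'.
Only Beta and Eta show the derived state '1' for I, supporting them as a clade.
II (derived state '1') is shared by Alpha, Beta, Eta, Gamma, and Theta — a synapomorphy uniting that clade.
III (derived state '1') is shared by Alpha, Beta, Eta, and Theta — a synapomorphy uniting that clade.
Only Beta, Eta, and Theta show the derived state '0' for IV, supporting them as a clade.
All ingroup taxa share the derived state '1' for V; it defines the ingroup but does not resolve relationships within it.
Most parsimonious ingroup topology: (((Alpha,((Beta,Eta),Theta)),Gamma),Epsilon).
Beta and Alpha share a more recent common ancestor with each other than either does with Gamma, so Gamma is the least closely related of the three.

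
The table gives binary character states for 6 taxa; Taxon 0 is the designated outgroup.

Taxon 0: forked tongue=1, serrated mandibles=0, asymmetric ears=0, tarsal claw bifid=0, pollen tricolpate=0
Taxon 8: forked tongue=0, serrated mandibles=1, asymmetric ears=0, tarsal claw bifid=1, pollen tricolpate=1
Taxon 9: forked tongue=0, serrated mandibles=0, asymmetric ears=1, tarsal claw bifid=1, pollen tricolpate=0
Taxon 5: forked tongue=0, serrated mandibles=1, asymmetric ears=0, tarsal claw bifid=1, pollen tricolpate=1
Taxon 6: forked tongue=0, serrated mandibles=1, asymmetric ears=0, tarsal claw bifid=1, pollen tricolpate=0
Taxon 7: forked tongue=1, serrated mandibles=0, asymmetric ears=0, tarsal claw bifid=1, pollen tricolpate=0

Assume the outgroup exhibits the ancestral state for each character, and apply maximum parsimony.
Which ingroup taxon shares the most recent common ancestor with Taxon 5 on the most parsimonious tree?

Character polarity is set by the outgroup: the derived state is whichever differs from the outgroup's state, so for forked tongue the derived state is '0', and for the remaining characters it is '1'.
forked tongue (derived state '0') is shared by Taxon 5, Taxon 6, Taxon 8, and Taxon 9 — a synapomorphy uniting that clade.
serrated mandibles: derived state '1' in Taxon 5, Taxon 6, and Taxon 8 only — synapomorphy for {Taxon 5, Taxon 6, Taxon 8}.
asymmetric ears: derived state '1' in Taxon 9 only — an autapomorphy, so it tells us nothing about relationships among taxa.
tarsal claw bifid (derived state '1') is shared by all ingroup taxa — unites the whole ingroup.
pollen tricolpate (derived state '1') is shared by Taxon 5 and Taxon 8 — a synapomorphy uniting that clade.
Most parsimonious ingroup topology: ((((Taxon 8,Taxon 5),Taxon 6),Taxon 9),Taxon 7).
Taxon 5 and Taxon 8 form a cherry on this tree, so they are sister taxa.

Taxon 8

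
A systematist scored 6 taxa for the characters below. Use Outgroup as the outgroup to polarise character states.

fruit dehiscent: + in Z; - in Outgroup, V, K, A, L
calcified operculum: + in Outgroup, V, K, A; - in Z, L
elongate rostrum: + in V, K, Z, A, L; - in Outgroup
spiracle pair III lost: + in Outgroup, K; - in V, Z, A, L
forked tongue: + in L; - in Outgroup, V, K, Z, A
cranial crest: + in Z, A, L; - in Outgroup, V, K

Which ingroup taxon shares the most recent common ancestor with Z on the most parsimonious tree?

L

Character polarity is set by the outgroup: the derived state is whichever differs from the outgroup's state, so for calcified operculum, spiracle pair III lost the derived state is '-', and for the remaining characters it is '+'.
fruit dehiscent: derived state '+' in Z only — an autapomorphy, so it tells us nothing about relationships among taxa.
Only L and Z show the derived state '-' for calcified operculum, supporting them as a clade.
elongate rostrum (derived state '+') is shared by all ingroup taxa — unites the whole ingroup.
spiracle pair III lost: derived state '-' in A, L, V, and Z only — synapomorphy for {A, L, V, Z}.
forked tongue (derived state '+') is unique to L (autapomorphy; uninformative for grouping).
Only A, L, and Z show the derived state '+' for cranial crest, supporting them as a clade.
Most parsimonious ingroup topology: ((V,((Z,L),A)),K).
Z and L form a cherry on this tree, so they are sister taxa.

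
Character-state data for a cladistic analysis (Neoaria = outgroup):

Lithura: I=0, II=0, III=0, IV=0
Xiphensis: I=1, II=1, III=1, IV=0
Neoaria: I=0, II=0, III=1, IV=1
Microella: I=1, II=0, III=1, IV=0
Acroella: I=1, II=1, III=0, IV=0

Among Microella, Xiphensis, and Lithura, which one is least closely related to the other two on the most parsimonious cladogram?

Lithura

Character polarity is set by the outgroup: the derived state is whichever differs from the outgroup's state, so for III, IV the derived state is '0', and for the remaining characters it is '1'.
I: derived state '1' in Acroella, Microella, and Xiphensis only — synapomorphy for {Acroella, Microella, Xiphensis}.
II: derived state '1' in Acroella and Xiphensis only — synapomorphy for {Acroella, Xiphensis}.
III (state '0') occurs in Acroella and Lithura but conflicts with the nesting implied by the other characters — most parsimoniously interpreted as homoplasy.
IV (derived state '0') is shared by all ingroup taxa — unites the whole ingroup.
Most parsimonious ingroup topology: (((Acroella,Xiphensis),Microella),Lithura).
Microella and Xiphensis share a more recent common ancestor with each other than either does with Lithura, so Lithura is the least closely related of the three.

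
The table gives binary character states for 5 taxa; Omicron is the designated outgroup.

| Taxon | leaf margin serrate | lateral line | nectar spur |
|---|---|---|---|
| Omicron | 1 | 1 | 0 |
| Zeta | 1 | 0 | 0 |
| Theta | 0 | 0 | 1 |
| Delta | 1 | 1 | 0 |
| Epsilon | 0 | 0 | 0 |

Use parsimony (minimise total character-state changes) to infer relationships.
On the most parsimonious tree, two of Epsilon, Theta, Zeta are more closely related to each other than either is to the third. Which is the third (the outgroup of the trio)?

Zeta

Character polarity is set by the outgroup: the derived state is whichever differs from the outgroup's state, so for leaf margin serrate, lateral line the derived state is '0', and for the remaining characters it is '1'.
leaf margin serrate (derived state '0') is shared by Epsilon and Theta — a synapomorphy uniting that clade.
lateral line (derived state '0') is shared by Epsilon, Theta, and Zeta — a synapomorphy uniting that clade.
nectar spur: derived state '1' in Theta only — an autapomorphy, so it tells us nothing about relationships among taxa.
Most parsimonious ingroup topology: ((Zeta,(Theta,Epsilon)),Delta).
Epsilon and Theta share a more recent common ancestor with each other than either does with Zeta, so Zeta is the least closely related of the three.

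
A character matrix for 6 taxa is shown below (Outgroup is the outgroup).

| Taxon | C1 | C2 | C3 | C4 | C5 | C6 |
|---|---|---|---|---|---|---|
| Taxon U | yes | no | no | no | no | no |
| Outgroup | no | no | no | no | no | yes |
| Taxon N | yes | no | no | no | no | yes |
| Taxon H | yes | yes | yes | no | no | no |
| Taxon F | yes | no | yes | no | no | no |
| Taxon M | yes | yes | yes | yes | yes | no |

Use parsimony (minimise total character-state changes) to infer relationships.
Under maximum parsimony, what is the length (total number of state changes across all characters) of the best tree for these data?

6

Character polarity is set by the outgroup: the derived state is whichever differs from the outgroup's state, so for C6 the derived state is 'no', and for the remaining characters it is 'yes'.
C1 (derived state 'yes') is shared by all ingroup taxa — unites the whole ingroup.
Only Taxon H and Taxon M show the derived state 'yes' for C2, supporting them as a clade.
C3: derived state 'yes' in Taxon F, Taxon H, and Taxon M only — synapomorphy for {Taxon F, Taxon H, Taxon M}.
C4 (derived state 'yes') is unique to Taxon M (autapomorphy; uninformative for grouping).
C5: derived state 'yes' in Taxon M only — an autapomorphy, so it tells us nothing about relationships among taxa.
C6: derived state 'no' in Taxon F, Taxon H, Taxon M, and Taxon U only — synapomorphy for {Taxon F, Taxon H, Taxon M, Taxon U}.
Most parsimonious ingroup topology: (((Taxon F,(Taxon H,Taxon M)),Taxon U),Taxon N).
Changes per character on this tree: C1: 1; C2: 1; C3: 1; C4: 1; C5: 1; C6: 1.
Total = 6.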